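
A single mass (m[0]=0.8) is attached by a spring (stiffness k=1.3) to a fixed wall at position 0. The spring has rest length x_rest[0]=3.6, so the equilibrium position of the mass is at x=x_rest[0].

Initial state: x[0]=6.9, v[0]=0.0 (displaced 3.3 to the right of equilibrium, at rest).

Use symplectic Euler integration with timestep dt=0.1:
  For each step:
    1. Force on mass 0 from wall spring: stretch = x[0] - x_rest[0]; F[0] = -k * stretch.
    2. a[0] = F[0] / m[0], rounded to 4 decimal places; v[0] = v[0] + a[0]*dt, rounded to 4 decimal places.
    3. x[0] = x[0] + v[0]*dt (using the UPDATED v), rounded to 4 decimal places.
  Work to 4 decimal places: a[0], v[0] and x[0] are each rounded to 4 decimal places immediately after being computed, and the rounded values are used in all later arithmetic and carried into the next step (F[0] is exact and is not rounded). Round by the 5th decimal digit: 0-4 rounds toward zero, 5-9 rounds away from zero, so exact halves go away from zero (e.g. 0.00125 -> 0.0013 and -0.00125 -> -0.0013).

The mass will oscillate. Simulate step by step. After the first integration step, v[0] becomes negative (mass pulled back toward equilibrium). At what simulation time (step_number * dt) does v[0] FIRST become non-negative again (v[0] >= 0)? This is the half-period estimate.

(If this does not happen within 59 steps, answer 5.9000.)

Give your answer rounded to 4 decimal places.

Answer: 2.5000

Derivation:
Step 0: x=[6.9000] v=[0.0000]
Step 1: x=[6.8464] v=[-0.5363]
Step 2: x=[6.7400] v=[-1.0638]
Step 3: x=[6.5826] v=[-1.5741]
Step 4: x=[6.3767] v=[-2.0588]
Step 5: x=[6.1257] v=[-2.5100]
Step 6: x=[5.8337] v=[-2.9204]
Step 7: x=[5.5054] v=[-3.2834]
Step 8: x=[5.1461] v=[-3.5930]
Step 9: x=[4.7617] v=[-3.8442]
Step 10: x=[4.3584] v=[-4.0330]
Step 11: x=[3.9428] v=[-4.1562]
Step 12: x=[3.5216] v=[-4.2119]
Step 13: x=[3.1017] v=[-4.1992]
Step 14: x=[2.6899] v=[-4.1182]
Step 15: x=[2.2929] v=[-3.9703]
Step 16: x=[1.9171] v=[-3.7579]
Step 17: x=[1.5687] v=[-3.4844]
Step 18: x=[1.2533] v=[-3.1543]
Step 19: x=[0.9760] v=[-2.7730]
Step 20: x=[0.7413] v=[-2.3466]
Step 21: x=[0.5531] v=[-1.8821]
Step 22: x=[0.4144] v=[-1.3870]
Step 23: x=[0.3275] v=[-0.8693]
Step 24: x=[0.2938] v=[-0.3375]
Step 25: x=[0.3138] v=[0.1998]
First v>=0 after going negative at step 25, time=2.5000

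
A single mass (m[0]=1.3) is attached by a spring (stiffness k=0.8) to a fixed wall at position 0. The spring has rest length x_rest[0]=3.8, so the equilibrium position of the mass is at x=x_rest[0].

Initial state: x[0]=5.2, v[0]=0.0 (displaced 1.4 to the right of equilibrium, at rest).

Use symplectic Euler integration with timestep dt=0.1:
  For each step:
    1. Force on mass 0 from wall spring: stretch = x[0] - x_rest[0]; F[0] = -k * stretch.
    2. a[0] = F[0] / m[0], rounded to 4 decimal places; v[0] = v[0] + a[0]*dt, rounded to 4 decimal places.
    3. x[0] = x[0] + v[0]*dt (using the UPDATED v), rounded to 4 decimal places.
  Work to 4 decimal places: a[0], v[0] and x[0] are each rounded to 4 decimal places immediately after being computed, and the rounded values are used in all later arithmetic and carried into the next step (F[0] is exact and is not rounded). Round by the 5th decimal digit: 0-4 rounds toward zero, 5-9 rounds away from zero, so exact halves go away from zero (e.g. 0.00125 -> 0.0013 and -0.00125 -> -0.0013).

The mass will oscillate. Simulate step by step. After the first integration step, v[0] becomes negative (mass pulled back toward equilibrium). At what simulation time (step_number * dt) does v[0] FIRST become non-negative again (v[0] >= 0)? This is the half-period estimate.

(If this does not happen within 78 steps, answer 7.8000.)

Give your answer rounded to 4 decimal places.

Answer: 4.1000

Derivation:
Step 0: x=[5.2000] v=[0.0000]
Step 1: x=[5.1914] v=[-0.0862]
Step 2: x=[5.1742] v=[-0.1718]
Step 3: x=[5.1486] v=[-0.2564]
Step 4: x=[5.1147] v=[-0.3394]
Step 5: x=[5.0727] v=[-0.4203]
Step 6: x=[5.0228] v=[-0.4986]
Step 7: x=[4.9654] v=[-0.5739]
Step 8: x=[4.9008] v=[-0.6456]
Step 9: x=[4.8295] v=[-0.7133]
Step 10: x=[4.7518] v=[-0.7767]
Step 11: x=[4.6683] v=[-0.8353]
Step 12: x=[4.5794] v=[-0.8887]
Step 13: x=[4.4857] v=[-0.9367]
Step 14: x=[4.3878] v=[-0.9789]
Step 15: x=[4.2863] v=[-1.0151]
Step 16: x=[4.1818] v=[-1.0450]
Step 17: x=[4.0750] v=[-1.0685]
Step 18: x=[3.9665] v=[-1.0854]
Step 19: x=[3.8569] v=[-1.0957]
Step 20: x=[3.7470] v=[-1.0992]
Step 21: x=[3.6374] v=[-1.0959]
Step 22: x=[3.5288] v=[-1.0859]
Step 23: x=[3.4219] v=[-1.0692]
Step 24: x=[3.3173] v=[-1.0459]
Step 25: x=[3.2157] v=[-1.0162]
Step 26: x=[3.1177] v=[-0.9802]
Step 27: x=[3.0239] v=[-0.9382]
Step 28: x=[2.9349] v=[-0.8904]
Step 29: x=[2.8512] v=[-0.8372]
Step 30: x=[2.7733] v=[-0.7788]
Step 31: x=[2.7017] v=[-0.7156]
Step 32: x=[2.6369] v=[-0.6480]
Step 33: x=[2.5793] v=[-0.5764]
Step 34: x=[2.5292] v=[-0.5013]
Step 35: x=[2.4869] v=[-0.4231]
Step 36: x=[2.4527] v=[-0.3423]
Step 37: x=[2.4268] v=[-0.2594]
Step 38: x=[2.4093] v=[-0.1749]
Step 39: x=[2.4004] v=[-0.0893]
Step 40: x=[2.4001] v=[-0.0032]
Step 41: x=[2.4084] v=[0.0830]
First v>=0 after going negative at step 41, time=4.1000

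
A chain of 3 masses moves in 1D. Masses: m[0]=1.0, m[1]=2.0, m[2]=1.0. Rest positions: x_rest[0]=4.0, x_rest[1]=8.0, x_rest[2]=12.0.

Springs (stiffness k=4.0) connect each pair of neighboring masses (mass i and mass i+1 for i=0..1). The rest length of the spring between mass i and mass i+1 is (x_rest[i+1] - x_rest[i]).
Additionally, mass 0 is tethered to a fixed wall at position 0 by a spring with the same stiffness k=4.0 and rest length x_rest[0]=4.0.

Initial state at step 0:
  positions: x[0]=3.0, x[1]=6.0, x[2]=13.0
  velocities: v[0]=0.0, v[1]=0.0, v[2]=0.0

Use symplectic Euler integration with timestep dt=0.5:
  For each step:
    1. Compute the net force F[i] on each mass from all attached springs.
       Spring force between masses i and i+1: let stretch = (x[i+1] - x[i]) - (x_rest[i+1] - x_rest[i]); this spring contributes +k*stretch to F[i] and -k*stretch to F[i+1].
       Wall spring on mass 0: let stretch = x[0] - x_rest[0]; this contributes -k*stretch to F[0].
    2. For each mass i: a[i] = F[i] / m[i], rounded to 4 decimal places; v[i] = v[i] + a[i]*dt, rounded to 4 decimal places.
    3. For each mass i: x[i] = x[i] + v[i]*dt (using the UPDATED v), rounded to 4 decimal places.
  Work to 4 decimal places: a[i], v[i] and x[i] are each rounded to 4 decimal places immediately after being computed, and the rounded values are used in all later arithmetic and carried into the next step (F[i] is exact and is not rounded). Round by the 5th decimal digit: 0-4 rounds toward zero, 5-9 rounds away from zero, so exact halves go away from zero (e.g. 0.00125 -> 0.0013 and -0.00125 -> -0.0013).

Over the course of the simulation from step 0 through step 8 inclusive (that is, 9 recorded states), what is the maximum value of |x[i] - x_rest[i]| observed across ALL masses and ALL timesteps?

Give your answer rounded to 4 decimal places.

Answer: 3.0000

Derivation:
Step 0: x=[3.0000 6.0000 13.0000] v=[0.0000 0.0000 0.0000]
Step 1: x=[3.0000 8.0000 10.0000] v=[0.0000 4.0000 -6.0000]
Step 2: x=[5.0000 8.5000 9.0000] v=[4.0000 1.0000 -2.0000]
Step 3: x=[5.5000 7.5000 11.5000] v=[1.0000 -2.0000 5.0000]
Step 4: x=[2.5000 7.5000 14.0000] v=[-6.0000 0.0000 5.0000]
Step 5: x=[2.0000 8.2500 14.0000] v=[-1.0000 1.5000 0.0000]
Step 6: x=[5.7500 8.7500 12.2500] v=[7.5000 1.0000 -3.5000]
Step 7: x=[6.7500 9.5000 11.0000] v=[2.0000 1.5000 -2.5000]
Step 8: x=[3.7500 9.6250 12.2500] v=[-6.0000 0.2500 2.5000]
Max displacement = 3.0000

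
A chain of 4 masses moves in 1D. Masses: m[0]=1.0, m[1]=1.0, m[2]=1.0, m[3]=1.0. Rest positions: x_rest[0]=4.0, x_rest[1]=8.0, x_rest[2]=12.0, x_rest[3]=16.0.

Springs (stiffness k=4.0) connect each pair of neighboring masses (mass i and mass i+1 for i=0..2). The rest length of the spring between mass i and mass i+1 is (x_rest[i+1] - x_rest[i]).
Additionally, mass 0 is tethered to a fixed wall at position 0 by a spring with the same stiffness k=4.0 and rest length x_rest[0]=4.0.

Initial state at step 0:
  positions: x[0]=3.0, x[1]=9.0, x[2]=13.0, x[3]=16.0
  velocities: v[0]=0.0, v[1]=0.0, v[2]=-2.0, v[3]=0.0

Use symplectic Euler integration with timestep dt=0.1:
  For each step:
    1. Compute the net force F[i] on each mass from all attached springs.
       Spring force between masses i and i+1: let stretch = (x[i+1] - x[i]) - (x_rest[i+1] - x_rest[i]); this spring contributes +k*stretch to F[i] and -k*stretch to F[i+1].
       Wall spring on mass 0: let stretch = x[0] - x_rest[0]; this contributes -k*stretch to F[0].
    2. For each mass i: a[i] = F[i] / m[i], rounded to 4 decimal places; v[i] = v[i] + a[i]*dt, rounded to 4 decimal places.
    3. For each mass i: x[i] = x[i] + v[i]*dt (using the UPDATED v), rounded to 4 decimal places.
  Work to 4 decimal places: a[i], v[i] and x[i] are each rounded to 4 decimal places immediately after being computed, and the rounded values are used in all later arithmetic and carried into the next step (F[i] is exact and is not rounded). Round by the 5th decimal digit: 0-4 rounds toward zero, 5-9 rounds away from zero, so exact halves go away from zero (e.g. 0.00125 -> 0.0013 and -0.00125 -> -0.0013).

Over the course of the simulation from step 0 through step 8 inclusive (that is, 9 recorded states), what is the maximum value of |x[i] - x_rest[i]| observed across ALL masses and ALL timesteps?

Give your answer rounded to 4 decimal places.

Answer: 1.1499

Derivation:
Step 0: x=[3.0000 9.0000 13.0000 16.0000] v=[0.0000 0.0000 -2.0000 0.0000]
Step 1: x=[3.1200 8.9200 12.7600 16.0400] v=[1.2000 -0.8000 -2.4000 0.4000]
Step 2: x=[3.3472 8.7616 12.4976 16.1088] v=[2.2720 -1.5840 -2.6240 0.6880]
Step 3: x=[3.6571 8.5361 12.2302 16.1932] v=[3.0989 -2.2554 -2.6739 0.8435]
Step 4: x=[4.0159 8.2632 11.9736 16.2790] v=[3.5877 -2.7294 -2.5663 0.8583]
Step 5: x=[4.3839 7.9688 11.7408 16.3526] v=[3.6803 -2.9442 -2.3283 0.7361]
Step 6: x=[4.7200 7.6819 11.5416 16.4017] v=[3.3607 -2.8694 -1.9924 0.4914]
Step 7: x=[4.9858 7.4309 11.3824 16.4164] v=[2.6575 -2.5103 -1.5922 0.1474]
Step 8: x=[5.1499 7.2401 11.2665 16.3898] v=[1.6412 -1.9077 -1.1592 -0.2662]
Max displacement = 1.1499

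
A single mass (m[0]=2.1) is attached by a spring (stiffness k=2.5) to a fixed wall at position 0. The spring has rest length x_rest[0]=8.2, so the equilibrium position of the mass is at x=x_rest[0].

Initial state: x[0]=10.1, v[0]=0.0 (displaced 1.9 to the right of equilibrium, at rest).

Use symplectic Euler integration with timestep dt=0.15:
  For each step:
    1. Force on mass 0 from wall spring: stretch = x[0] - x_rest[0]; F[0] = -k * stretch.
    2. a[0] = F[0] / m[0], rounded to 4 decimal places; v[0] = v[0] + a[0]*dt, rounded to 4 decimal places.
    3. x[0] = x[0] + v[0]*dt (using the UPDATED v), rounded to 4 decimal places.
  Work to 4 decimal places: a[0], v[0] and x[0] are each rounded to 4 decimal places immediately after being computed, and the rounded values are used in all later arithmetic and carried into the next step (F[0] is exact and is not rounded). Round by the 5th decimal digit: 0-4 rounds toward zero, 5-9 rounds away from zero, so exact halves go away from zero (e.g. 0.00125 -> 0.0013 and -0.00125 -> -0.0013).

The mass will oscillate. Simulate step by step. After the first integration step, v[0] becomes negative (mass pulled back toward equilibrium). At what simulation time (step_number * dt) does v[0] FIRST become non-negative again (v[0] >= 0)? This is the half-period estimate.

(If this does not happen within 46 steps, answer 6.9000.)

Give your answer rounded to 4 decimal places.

Answer: 3.0000

Derivation:
Step 0: x=[10.1000] v=[0.0000]
Step 1: x=[10.0491] v=[-0.3393]
Step 2: x=[9.9487] v=[-0.6695]
Step 3: x=[9.8014] v=[-0.9818]
Step 4: x=[9.6112] v=[-1.2678]
Step 5: x=[9.3832] v=[-1.5198]
Step 6: x=[9.1235] v=[-1.7311]
Step 7: x=[8.8391] v=[-1.8960]
Step 8: x=[8.5376] v=[-2.0101]
Step 9: x=[8.2270] v=[-2.0704]
Step 10: x=[7.9157] v=[-2.0752]
Step 11: x=[7.6120] v=[-2.0244]
Step 12: x=[7.3241] v=[-1.9194]
Step 13: x=[7.0597] v=[-1.7630]
Step 14: x=[6.8258] v=[-1.5594]
Step 15: x=[6.6287] v=[-1.3140]
Step 16: x=[6.4737] v=[-1.0334]
Step 17: x=[6.3649] v=[-0.7251]
Step 18: x=[6.3053] v=[-0.3974]
Step 19: x=[6.2964] v=[-0.0591]
Step 20: x=[6.3385] v=[0.2808]
First v>=0 after going negative at step 20, time=3.0000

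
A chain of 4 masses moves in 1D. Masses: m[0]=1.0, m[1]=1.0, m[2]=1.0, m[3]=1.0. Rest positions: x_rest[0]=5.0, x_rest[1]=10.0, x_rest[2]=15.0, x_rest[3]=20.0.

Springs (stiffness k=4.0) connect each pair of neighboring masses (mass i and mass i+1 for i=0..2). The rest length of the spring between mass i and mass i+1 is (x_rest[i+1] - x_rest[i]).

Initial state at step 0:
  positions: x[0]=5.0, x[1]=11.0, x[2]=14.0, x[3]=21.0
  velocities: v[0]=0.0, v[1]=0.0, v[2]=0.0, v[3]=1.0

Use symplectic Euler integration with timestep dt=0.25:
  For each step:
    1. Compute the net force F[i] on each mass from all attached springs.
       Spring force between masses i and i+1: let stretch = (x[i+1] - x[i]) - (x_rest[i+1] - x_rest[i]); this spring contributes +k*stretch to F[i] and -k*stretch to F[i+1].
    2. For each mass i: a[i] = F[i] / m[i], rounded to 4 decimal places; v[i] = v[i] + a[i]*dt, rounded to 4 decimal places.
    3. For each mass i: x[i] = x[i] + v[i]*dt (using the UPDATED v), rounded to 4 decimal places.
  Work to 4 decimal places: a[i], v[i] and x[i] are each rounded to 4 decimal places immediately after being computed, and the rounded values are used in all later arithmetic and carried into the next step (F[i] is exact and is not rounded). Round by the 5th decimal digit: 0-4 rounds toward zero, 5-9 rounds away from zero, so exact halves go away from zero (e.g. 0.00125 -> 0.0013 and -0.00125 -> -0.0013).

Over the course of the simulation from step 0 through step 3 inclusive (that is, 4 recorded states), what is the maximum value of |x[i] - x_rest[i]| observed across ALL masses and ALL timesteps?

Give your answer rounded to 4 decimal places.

Step 0: x=[5.0000 11.0000 14.0000 21.0000] v=[0.0000 0.0000 0.0000 1.0000]
Step 1: x=[5.2500 10.2500 15.0000 20.7500] v=[1.0000 -3.0000 4.0000 -1.0000]
Step 2: x=[5.5000 9.4375 16.2500 20.3125] v=[1.0000 -3.2500 5.0000 -1.7500]
Step 3: x=[5.4844 9.3438 16.8125 20.1094] v=[-0.0625 -0.3750 2.2500 -0.8125]
Max displacement = 1.8125

Answer: 1.8125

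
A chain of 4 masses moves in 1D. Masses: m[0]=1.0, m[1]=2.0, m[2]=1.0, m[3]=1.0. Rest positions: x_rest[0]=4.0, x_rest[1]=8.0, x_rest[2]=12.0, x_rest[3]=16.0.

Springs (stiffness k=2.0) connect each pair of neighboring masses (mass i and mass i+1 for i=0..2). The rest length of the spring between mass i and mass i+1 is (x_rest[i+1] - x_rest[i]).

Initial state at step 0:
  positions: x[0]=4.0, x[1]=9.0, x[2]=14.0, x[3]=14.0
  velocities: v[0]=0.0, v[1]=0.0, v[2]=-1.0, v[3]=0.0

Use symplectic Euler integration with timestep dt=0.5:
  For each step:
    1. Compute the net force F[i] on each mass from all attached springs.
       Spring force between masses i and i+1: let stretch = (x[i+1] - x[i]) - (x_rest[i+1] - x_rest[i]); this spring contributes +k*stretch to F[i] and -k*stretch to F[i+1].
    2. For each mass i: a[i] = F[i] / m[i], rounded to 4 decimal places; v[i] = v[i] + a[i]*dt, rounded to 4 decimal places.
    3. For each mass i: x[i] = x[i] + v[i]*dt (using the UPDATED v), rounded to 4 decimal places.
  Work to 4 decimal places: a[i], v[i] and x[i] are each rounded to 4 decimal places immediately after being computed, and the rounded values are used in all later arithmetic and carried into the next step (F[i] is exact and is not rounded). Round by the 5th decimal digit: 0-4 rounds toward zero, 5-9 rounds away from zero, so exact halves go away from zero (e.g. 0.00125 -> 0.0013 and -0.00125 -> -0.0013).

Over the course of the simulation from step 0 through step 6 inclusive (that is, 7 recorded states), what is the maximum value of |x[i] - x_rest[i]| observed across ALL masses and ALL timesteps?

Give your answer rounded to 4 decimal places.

Step 0: x=[4.0000 9.0000 14.0000 14.0000] v=[0.0000 0.0000 -1.0000 0.0000]
Step 1: x=[4.5000 9.0000 11.0000 16.0000] v=[1.0000 0.0000 -6.0000 4.0000]
Step 2: x=[5.2500 8.3750 9.5000 17.5000] v=[1.5000 -1.2500 -3.0000 3.0000]
Step 3: x=[5.5625 7.2500 11.4375 17.0000] v=[0.6250 -2.2500 3.8750 -1.0000]
Step 4: x=[4.7188 6.7500 14.0625 15.7188] v=[-1.6875 -1.0000 5.2500 -2.5625]
Step 5: x=[2.8907 7.5704 13.8594 15.6094] v=[-3.6563 1.6407 -0.4062 -0.2188]
Step 6: x=[1.4024 8.7931 11.3868 16.6250] v=[-2.9766 2.4454 -4.9452 2.0312]
Max displacement = 2.5976

Answer: 2.5976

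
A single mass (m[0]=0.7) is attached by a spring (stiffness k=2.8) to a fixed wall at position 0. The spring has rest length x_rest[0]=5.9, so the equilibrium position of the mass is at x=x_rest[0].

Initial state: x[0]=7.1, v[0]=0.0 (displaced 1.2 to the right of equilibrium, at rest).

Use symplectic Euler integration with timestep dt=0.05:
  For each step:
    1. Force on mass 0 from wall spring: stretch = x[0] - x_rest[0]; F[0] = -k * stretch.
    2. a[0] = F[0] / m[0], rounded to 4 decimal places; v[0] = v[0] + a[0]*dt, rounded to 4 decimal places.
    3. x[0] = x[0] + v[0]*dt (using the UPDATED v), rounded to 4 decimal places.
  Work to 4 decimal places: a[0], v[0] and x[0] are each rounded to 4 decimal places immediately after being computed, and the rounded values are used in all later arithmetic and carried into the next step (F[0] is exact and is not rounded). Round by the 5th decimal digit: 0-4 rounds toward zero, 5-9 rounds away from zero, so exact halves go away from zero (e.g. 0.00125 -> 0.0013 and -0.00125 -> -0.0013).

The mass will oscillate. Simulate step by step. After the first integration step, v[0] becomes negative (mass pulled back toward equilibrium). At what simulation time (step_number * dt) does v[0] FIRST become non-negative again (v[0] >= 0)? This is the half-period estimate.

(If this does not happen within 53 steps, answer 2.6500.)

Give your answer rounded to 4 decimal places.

Step 0: x=[7.1000] v=[0.0000]
Step 1: x=[7.0880] v=[-0.2400]
Step 2: x=[7.0641] v=[-0.4776]
Step 3: x=[7.0286] v=[-0.7104]
Step 4: x=[6.9818] v=[-0.9361]
Step 5: x=[6.9242] v=[-1.1525]
Step 6: x=[6.8563] v=[-1.3573]
Step 7: x=[6.7789] v=[-1.5486]
Step 8: x=[6.6927] v=[-1.7244]
Step 9: x=[6.5986] v=[-1.8829]
Step 10: x=[6.4975] v=[-2.0226]
Step 11: x=[6.3904] v=[-2.1421]
Step 12: x=[6.2784] v=[-2.2402]
Step 13: x=[6.1626] v=[-2.3159]
Step 14: x=[6.0442] v=[-2.3684]
Step 15: x=[5.9243] v=[-2.3972]
Step 16: x=[5.8042] v=[-2.4021]
Step 17: x=[5.6851] v=[-2.3829]
Step 18: x=[5.5681] v=[-2.3399]
Step 19: x=[5.4544] v=[-2.2735]
Step 20: x=[5.3452] v=[-2.1844]
Step 21: x=[5.2415] v=[-2.0734]
Step 22: x=[5.1444] v=[-1.9417]
Step 23: x=[5.0549] v=[-1.7906]
Step 24: x=[4.9738] v=[-1.6216]
Step 25: x=[4.9020] v=[-1.4364]
Step 26: x=[4.8402] v=[-1.2368]
Step 27: x=[4.7890] v=[-1.0248]
Step 28: x=[4.7489] v=[-0.8026]
Step 29: x=[4.7203] v=[-0.5724]
Step 30: x=[4.7035] v=[-0.3365]
Step 31: x=[4.6986] v=[-0.0972]
Step 32: x=[4.7058] v=[0.1431]
First v>=0 after going negative at step 32, time=1.6000

Answer: 1.6000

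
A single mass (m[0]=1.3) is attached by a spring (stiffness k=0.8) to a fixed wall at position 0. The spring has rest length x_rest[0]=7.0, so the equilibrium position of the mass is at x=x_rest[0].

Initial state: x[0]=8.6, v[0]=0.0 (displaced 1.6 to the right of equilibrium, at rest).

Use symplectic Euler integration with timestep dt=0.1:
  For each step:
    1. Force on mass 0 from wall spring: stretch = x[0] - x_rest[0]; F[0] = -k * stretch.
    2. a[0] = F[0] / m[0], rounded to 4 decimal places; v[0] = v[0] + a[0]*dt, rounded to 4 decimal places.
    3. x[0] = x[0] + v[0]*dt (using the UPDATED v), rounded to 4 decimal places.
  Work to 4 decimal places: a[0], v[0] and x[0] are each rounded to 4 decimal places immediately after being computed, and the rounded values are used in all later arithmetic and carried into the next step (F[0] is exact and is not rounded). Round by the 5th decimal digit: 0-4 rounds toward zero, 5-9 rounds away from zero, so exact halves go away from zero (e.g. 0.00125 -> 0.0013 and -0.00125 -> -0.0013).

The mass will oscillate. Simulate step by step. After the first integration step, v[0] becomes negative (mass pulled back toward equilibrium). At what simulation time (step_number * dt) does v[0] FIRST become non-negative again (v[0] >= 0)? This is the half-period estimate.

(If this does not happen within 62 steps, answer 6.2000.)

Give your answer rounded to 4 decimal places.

Step 0: x=[8.6000] v=[0.0000]
Step 1: x=[8.5902] v=[-0.0985]
Step 2: x=[8.5706] v=[-0.1964]
Step 3: x=[8.5413] v=[-0.2931]
Step 4: x=[8.5025] v=[-0.3880]
Step 5: x=[8.4545] v=[-0.4805]
Step 6: x=[8.3975] v=[-0.5700]
Step 7: x=[8.3319] v=[-0.6560]
Step 8: x=[8.2581] v=[-0.7380]
Step 9: x=[8.1766] v=[-0.8154]
Step 10: x=[8.0878] v=[-0.8878]
Step 11: x=[7.9923] v=[-0.9547]
Step 12: x=[7.8907] v=[-1.0158]
Step 13: x=[7.7836] v=[-1.0706]
Step 14: x=[7.6717] v=[-1.1188]
Step 15: x=[7.5557] v=[-1.1601]
Step 16: x=[7.4363] v=[-1.1943]
Step 17: x=[7.3142] v=[-1.2212]
Step 18: x=[7.1902] v=[-1.2405]
Step 19: x=[7.0650] v=[-1.2522]
Step 20: x=[6.9394] v=[-1.2562]
Step 21: x=[6.8142] v=[-1.2525]
Step 22: x=[6.6901] v=[-1.2411]
Step 23: x=[6.5679] v=[-1.2220]
Step 24: x=[6.4484] v=[-1.1954]
Step 25: x=[6.3323] v=[-1.1615]
Step 26: x=[6.2203] v=[-1.1204]
Step 27: x=[6.1131] v=[-1.0724]
Step 28: x=[6.0113] v=[-1.0178]
Step 29: x=[5.9156] v=[-0.9570]
Step 30: x=[5.8266] v=[-0.8903]
Step 31: x=[5.7448] v=[-0.8181]
Step 32: x=[5.6707] v=[-0.7409]
Step 33: x=[5.6048] v=[-0.6591]
Step 34: x=[5.5475] v=[-0.5732]
Step 35: x=[5.4991] v=[-0.4838]
Step 36: x=[5.4600] v=[-0.3914]
Step 37: x=[5.4303] v=[-0.2966]
Step 38: x=[5.4103] v=[-0.2000]
Step 39: x=[5.4001] v=[-0.1022]
Step 40: x=[5.3997] v=[-0.0037]
Step 41: x=[5.4092] v=[0.0948]
First v>=0 after going negative at step 41, time=4.1000

Answer: 4.1000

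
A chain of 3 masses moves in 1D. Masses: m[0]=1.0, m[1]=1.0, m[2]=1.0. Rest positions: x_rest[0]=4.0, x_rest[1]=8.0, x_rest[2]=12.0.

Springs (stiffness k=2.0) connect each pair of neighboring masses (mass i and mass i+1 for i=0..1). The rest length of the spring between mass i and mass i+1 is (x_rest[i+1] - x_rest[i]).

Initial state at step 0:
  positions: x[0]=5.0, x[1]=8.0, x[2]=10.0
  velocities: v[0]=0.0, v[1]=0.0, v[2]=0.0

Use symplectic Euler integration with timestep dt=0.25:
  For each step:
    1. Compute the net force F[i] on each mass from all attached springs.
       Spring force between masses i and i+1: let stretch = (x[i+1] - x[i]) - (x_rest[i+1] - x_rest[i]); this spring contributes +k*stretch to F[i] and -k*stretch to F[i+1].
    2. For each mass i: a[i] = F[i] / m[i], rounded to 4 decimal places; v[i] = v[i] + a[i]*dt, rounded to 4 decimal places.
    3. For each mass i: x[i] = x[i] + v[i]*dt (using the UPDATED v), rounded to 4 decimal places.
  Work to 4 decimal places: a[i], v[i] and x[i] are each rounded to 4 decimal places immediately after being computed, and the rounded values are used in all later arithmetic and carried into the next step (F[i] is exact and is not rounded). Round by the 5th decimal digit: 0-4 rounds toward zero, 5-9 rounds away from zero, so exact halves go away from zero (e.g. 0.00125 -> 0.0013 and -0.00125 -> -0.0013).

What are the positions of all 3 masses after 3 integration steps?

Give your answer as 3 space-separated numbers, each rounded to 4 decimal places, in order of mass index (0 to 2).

Step 0: x=[5.0000 8.0000 10.0000] v=[0.0000 0.0000 0.0000]
Step 1: x=[4.8750 7.8750 10.2500] v=[-0.5000 -0.5000 1.0000]
Step 2: x=[4.6250 7.6719 10.7031] v=[-1.0000 -0.8125 1.8125]
Step 3: x=[4.2559 7.4668 11.2773] v=[-1.4766 -0.8204 2.2969]

Answer: 4.2559 7.4668 11.2773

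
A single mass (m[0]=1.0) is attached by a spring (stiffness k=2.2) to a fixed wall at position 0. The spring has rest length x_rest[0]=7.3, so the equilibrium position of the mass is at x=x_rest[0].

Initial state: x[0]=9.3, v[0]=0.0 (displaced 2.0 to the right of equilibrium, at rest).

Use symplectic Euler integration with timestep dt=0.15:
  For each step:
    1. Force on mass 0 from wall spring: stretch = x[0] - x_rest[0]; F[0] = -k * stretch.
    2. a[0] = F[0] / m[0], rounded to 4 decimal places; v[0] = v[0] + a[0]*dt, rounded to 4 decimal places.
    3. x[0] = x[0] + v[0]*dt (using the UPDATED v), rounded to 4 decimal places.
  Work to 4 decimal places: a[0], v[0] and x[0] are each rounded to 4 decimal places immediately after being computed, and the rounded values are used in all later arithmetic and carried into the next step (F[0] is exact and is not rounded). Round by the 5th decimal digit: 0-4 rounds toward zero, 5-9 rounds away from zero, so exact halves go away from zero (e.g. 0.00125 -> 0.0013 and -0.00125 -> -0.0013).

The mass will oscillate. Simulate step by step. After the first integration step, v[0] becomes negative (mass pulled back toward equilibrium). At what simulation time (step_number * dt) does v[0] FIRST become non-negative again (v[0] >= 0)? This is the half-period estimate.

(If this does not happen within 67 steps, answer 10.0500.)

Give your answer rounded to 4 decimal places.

Answer: 2.2500

Derivation:
Step 0: x=[9.3000] v=[0.0000]
Step 1: x=[9.2010] v=[-0.6600]
Step 2: x=[9.0079] v=[-1.2873]
Step 3: x=[8.7303] v=[-1.8509]
Step 4: x=[8.3819] v=[-2.3229]
Step 5: x=[7.9799] v=[-2.6799]
Step 6: x=[7.5443] v=[-2.9043]
Step 7: x=[7.0966] v=[-2.9849]
Step 8: x=[6.6589] v=[-2.9178]
Step 9: x=[6.2530] v=[-2.7062]
Step 10: x=[5.8989] v=[-2.3607]
Step 11: x=[5.6142] v=[-1.8983]
Step 12: x=[5.4129] v=[-1.3420]
Step 13: x=[5.3050] v=[-0.7193]
Step 14: x=[5.2959] v=[-0.0610]
Step 15: x=[5.3860] v=[0.6004]
First v>=0 after going negative at step 15, time=2.2500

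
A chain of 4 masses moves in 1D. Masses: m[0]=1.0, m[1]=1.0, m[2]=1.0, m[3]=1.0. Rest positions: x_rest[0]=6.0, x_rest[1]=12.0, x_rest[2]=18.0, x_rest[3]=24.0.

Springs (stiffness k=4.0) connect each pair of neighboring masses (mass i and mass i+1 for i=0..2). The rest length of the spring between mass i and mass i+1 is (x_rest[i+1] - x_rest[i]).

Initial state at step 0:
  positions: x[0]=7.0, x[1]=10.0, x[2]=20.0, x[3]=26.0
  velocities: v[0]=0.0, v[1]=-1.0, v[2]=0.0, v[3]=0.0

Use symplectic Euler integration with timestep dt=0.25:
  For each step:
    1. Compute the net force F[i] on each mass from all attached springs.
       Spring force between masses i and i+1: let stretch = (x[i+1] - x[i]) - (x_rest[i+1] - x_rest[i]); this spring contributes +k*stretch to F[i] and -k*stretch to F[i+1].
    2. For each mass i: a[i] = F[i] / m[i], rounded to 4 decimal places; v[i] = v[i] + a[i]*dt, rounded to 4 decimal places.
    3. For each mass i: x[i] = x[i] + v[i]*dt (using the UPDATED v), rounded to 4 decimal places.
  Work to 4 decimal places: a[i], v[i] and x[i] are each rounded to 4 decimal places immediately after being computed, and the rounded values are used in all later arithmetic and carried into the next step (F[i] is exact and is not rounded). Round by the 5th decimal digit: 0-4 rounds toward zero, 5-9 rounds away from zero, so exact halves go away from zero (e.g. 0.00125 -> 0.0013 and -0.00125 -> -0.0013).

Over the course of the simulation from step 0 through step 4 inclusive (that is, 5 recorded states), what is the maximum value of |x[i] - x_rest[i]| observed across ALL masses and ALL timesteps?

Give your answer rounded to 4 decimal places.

Answer: 2.6406

Derivation:
Step 0: x=[7.0000 10.0000 20.0000 26.0000] v=[0.0000 -1.0000 0.0000 0.0000]
Step 1: x=[6.2500 11.5000 19.0000 26.0000] v=[-3.0000 6.0000 -4.0000 0.0000]
Step 2: x=[5.3125 13.5625 17.8750 25.7500] v=[-3.7500 8.2500 -4.5000 -1.0000]
Step 3: x=[4.9375 14.6406 17.6406 25.0313] v=[-1.5000 4.3125 -0.9375 -2.8750]
Step 4: x=[5.4883 14.0430 18.5039 23.9649] v=[2.2031 -2.3906 3.4532 -4.2657]
Max displacement = 2.6406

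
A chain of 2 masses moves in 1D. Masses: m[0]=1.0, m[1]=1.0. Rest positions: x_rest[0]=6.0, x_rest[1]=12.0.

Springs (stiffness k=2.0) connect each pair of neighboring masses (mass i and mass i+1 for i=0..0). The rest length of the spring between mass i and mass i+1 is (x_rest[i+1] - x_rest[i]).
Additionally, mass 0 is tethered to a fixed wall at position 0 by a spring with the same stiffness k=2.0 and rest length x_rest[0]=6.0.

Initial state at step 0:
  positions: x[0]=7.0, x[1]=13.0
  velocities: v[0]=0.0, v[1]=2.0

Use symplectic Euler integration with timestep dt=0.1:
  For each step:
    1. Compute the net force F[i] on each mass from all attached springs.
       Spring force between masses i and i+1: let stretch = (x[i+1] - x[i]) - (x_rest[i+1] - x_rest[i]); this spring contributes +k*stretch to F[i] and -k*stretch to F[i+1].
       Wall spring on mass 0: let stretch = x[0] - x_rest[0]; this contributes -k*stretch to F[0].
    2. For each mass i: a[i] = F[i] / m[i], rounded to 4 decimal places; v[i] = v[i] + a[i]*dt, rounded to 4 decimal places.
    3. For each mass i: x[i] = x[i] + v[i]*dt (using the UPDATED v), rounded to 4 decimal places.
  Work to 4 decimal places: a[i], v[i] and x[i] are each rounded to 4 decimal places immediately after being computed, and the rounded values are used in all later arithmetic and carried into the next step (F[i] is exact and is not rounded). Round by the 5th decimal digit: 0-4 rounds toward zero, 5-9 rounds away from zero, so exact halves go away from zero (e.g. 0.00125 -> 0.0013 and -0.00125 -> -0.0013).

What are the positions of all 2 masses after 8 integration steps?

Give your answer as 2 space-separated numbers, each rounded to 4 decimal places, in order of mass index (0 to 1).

Answer: 6.7102 14.2282

Derivation:
Step 0: x=[7.0000 13.0000] v=[0.0000 2.0000]
Step 1: x=[6.9800 13.2000] v=[-0.2000 2.0000]
Step 2: x=[6.9448 13.3956] v=[-0.3520 1.9560]
Step 3: x=[6.8997 13.5822] v=[-0.4508 1.8658]
Step 4: x=[6.8503 13.7551] v=[-0.4942 1.7293]
Step 5: x=[6.8020 13.9099] v=[-0.4833 1.5483]
Step 6: x=[6.7598 14.0426] v=[-0.4221 1.3267]
Step 7: x=[6.7281 14.1496] v=[-0.3175 1.0701]
Step 8: x=[6.7102 14.2282] v=[-0.1788 0.7858]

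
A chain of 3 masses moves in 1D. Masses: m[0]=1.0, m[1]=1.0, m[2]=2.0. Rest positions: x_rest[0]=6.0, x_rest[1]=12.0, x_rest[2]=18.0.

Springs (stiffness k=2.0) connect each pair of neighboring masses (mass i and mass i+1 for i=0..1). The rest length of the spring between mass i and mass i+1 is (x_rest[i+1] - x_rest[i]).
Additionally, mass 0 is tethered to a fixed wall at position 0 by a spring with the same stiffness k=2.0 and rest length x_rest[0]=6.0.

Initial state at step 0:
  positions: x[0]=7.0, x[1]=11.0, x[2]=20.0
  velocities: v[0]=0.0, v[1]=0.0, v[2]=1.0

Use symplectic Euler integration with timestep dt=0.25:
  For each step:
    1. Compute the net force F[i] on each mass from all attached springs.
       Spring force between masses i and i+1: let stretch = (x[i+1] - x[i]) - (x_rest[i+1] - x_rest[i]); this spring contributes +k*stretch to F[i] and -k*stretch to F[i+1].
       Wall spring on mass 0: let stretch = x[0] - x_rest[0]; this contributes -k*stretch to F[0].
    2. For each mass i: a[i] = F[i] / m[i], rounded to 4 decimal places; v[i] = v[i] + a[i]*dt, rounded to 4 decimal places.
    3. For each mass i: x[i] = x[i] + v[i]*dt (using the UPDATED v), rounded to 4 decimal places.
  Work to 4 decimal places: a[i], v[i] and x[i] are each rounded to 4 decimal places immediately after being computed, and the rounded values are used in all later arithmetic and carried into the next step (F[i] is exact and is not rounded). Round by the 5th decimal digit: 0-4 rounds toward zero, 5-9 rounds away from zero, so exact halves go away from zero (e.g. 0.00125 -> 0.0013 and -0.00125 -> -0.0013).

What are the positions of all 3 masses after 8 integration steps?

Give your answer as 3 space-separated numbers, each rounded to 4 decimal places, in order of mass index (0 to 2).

Step 0: x=[7.0000 11.0000 20.0000] v=[0.0000 0.0000 1.0000]
Step 1: x=[6.6250 11.6250 20.0625] v=[-1.5000 2.5000 0.2500]
Step 2: x=[6.0469 12.6797 19.9727] v=[-2.3125 4.2188 -0.3594]
Step 3: x=[5.5420 13.8169 19.8020] v=[-2.0196 4.5489 -0.6827]
Step 4: x=[5.3787 14.6679 19.6323] v=[-0.6532 3.4040 -0.6790]
Step 5: x=[5.7042 14.9783 19.5273] v=[1.3021 1.2416 -0.4201]
Step 6: x=[6.4760 14.6981 19.5130] v=[3.0871 -1.1210 -0.0574]
Step 7: x=[7.4661 13.9920 19.5727] v=[3.9602 -2.8246 0.2389]
Step 8: x=[8.3386 13.1677 19.6586] v=[3.4901 -3.2972 0.3437]

Answer: 8.3386 13.1677 19.6586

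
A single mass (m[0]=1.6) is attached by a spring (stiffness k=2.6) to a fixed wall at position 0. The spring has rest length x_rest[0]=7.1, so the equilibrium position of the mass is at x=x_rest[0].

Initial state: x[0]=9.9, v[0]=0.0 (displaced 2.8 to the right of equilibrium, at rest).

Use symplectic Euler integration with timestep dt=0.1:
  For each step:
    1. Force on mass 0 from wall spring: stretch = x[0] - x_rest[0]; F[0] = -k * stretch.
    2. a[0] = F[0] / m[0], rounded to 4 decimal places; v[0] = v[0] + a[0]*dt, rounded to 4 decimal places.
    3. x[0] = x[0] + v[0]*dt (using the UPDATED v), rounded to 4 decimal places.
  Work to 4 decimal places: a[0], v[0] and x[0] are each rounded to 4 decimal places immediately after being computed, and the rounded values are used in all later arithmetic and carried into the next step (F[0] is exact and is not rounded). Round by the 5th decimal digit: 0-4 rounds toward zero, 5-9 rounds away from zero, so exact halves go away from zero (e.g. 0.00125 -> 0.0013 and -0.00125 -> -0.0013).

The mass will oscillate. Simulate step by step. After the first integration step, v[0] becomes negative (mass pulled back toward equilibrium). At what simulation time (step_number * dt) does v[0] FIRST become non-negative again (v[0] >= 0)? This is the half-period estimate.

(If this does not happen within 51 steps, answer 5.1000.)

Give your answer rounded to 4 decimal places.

Step 0: x=[9.9000] v=[0.0000]
Step 1: x=[9.8545] v=[-0.4550]
Step 2: x=[9.7642] v=[-0.9026]
Step 3: x=[9.6307] v=[-1.3355]
Step 4: x=[9.4560] v=[-1.7467]
Step 5: x=[9.2430] v=[-2.1296]
Step 6: x=[8.9952] v=[-2.4778]
Step 7: x=[8.7166] v=[-2.7858]
Step 8: x=[8.4118] v=[-3.0485]
Step 9: x=[8.0856] v=[-3.2617]
Step 10: x=[7.7434] v=[-3.4219]
Step 11: x=[7.3908] v=[-3.5265]
Step 12: x=[7.0334] v=[-3.5738]
Step 13: x=[6.6771] v=[-3.5630]
Step 14: x=[6.3277] v=[-3.4943]
Step 15: x=[5.9908] v=[-3.3688]
Step 16: x=[5.6719] v=[-3.1886]
Step 17: x=[5.3763] v=[-2.9565]
Step 18: x=[5.1087] v=[-2.6764]
Step 19: x=[4.8734] v=[-2.3528]
Step 20: x=[4.6743] v=[-1.9910]
Step 21: x=[4.5146] v=[-1.5968]
Step 22: x=[4.3969] v=[-1.1767]
Step 23: x=[4.3232] v=[-0.7375]
Step 24: x=[4.2946] v=[-0.2863]
Step 25: x=[4.3116] v=[0.1696]
First v>=0 after going negative at step 25, time=2.5000

Answer: 2.5000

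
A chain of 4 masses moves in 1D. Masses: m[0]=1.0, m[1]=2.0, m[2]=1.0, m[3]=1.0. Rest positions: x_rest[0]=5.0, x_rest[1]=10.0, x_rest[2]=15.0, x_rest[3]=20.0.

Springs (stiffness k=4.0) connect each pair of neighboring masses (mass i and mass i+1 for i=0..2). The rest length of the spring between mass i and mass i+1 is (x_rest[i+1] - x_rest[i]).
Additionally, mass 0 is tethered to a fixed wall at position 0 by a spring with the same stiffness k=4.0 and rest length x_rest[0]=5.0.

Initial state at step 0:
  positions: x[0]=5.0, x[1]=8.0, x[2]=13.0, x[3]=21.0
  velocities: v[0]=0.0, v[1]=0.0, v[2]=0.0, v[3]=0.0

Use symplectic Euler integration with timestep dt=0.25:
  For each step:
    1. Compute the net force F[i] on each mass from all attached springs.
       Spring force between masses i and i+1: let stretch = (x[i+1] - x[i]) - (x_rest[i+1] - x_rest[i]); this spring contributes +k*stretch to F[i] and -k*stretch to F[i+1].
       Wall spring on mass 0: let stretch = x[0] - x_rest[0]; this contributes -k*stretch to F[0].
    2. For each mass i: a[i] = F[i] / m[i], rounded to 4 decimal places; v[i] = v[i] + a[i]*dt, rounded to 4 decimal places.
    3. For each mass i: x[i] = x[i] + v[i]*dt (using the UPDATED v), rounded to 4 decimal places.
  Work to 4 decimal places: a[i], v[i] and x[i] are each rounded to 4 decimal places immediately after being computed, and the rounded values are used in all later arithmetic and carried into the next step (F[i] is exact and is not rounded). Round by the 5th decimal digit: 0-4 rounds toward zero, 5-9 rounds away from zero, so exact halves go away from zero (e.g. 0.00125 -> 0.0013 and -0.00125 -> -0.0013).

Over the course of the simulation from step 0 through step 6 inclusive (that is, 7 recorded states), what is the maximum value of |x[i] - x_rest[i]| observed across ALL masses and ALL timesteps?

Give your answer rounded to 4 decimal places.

Answer: 2.2675

Derivation:
Step 0: x=[5.0000 8.0000 13.0000 21.0000] v=[0.0000 0.0000 0.0000 0.0000]
Step 1: x=[4.5000 8.2500 13.7500 20.2500] v=[-2.0000 1.0000 3.0000 -3.0000]
Step 2: x=[3.8125 8.7188 14.7500 19.1250] v=[-2.7500 1.8750 4.0000 -4.5000]
Step 3: x=[3.3985 9.3282 15.3360 18.1563] v=[-1.6562 2.4375 2.3438 -3.8750]
Step 4: x=[3.6173 9.9474 15.1251 17.7325] v=[0.8750 2.4766 -0.8437 -1.6953]
Step 5: x=[4.5143 10.4225 14.2716 17.9068] v=[3.5878 1.9004 -3.4140 0.6973]
Step 6: x=[5.7597 10.6402 13.3646 18.4223] v=[4.9817 0.8709 -3.6279 2.0621]
Max displacement = 2.2675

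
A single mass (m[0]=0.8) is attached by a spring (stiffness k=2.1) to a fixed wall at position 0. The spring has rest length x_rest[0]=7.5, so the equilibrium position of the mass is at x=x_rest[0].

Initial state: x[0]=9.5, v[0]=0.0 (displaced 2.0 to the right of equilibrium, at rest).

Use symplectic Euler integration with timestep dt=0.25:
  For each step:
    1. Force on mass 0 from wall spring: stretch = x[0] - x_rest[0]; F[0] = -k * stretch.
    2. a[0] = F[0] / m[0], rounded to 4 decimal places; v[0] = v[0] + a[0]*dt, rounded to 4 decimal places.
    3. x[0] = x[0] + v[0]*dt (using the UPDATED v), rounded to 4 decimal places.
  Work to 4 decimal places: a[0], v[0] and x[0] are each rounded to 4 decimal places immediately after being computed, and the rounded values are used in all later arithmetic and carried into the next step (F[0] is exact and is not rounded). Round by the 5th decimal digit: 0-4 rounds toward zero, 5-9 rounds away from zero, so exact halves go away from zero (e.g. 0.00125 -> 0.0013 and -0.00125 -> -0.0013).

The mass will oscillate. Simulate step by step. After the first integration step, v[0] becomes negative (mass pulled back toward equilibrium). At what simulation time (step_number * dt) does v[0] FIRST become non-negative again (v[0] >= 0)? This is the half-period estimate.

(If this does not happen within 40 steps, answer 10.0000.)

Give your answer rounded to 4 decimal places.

Step 0: x=[9.5000] v=[0.0000]
Step 1: x=[9.1719] v=[-1.3125]
Step 2: x=[8.5695] v=[-2.4097]
Step 3: x=[7.7916] v=[-3.1116]
Step 4: x=[6.9659] v=[-3.3030]
Step 5: x=[6.2278] v=[-2.9525]
Step 6: x=[5.6984] v=[-2.1176]
Step 7: x=[5.4646] v=[-0.9353]
Step 8: x=[5.5647] v=[0.4004]
First v>=0 after going negative at step 8, time=2.0000

Answer: 2.0000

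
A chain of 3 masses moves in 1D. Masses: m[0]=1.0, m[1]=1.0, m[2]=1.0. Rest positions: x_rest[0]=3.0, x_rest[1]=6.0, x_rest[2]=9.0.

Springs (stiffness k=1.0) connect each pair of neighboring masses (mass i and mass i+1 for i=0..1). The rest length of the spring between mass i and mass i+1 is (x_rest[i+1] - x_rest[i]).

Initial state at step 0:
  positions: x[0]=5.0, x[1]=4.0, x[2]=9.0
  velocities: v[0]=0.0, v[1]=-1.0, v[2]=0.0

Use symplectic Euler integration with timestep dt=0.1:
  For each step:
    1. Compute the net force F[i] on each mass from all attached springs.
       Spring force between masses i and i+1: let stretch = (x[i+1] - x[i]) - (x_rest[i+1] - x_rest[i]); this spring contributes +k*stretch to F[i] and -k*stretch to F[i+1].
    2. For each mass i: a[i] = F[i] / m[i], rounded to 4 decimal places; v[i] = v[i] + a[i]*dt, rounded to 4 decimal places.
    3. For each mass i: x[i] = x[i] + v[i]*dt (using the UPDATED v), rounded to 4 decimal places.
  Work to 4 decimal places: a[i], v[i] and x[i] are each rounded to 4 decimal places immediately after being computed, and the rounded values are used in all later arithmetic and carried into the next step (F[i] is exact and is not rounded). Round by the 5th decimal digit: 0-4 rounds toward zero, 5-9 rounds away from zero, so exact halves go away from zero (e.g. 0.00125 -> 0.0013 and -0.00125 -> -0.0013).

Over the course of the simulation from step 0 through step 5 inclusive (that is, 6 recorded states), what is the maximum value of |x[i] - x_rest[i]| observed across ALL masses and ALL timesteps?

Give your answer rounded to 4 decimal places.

Step 0: x=[5.0000 4.0000 9.0000] v=[0.0000 -1.0000 0.0000]
Step 1: x=[4.9600 3.9600 8.9800] v=[-0.4000 -0.4000 -0.2000]
Step 2: x=[4.8800 3.9802 8.9398] v=[-0.8000 0.2020 -0.4020]
Step 3: x=[4.7610 4.0590 8.8800] v=[-1.1900 0.7879 -0.5980]
Step 4: x=[4.6050 4.1930 8.8020] v=[-1.5602 1.3402 -0.7801]
Step 5: x=[4.4149 4.3772 8.7079] v=[-1.9014 1.8423 -0.9410]
Max displacement = 2.0400

Answer: 2.0400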